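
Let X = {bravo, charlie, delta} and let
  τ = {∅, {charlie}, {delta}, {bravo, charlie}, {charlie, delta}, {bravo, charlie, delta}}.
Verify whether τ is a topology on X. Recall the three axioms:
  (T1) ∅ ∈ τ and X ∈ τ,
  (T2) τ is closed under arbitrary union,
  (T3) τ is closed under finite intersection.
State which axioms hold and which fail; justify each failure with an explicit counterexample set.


τ IS a topology on X.

Axiom (T1): ∅ ∈ τ? Yes; X ∈ τ? Yes.
Axiom (T2/T3): check pairwise unions and intersections of members of τ.
All pairwise intersections and unions checked — each lies in τ. Therefore τ satisfies (T1), (T2), (T3): it IS a topology on X.


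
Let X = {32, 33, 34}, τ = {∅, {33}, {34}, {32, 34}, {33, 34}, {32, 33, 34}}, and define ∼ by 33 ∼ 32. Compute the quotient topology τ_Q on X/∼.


X/∼ = {[32=33], [34]}; |τ_Q| = 3.

Equivalence classes: [32=33], [34].
Quotient map π: X → X/∼ sends 32 ↦ [32=33], 33 ↦ [32=33], 34 ↦ [34].
For each subset V ⊆ X/∼, compute π^{-1}(V) ⊆ X and check whether π^{-1}(V) ∈ τ. V is open in τ_Q iff π^{-1}(V) ∈ τ.
  V = {}: π^{-1}(V) = ∅ ∈ τ ✓.
  V = {[32=33]}: π^{-1}(V) = {32, 33} ∉ τ ✗.
  V = {[34]}: π^{-1}(V) = {34} ∈ τ ✓.
  V = {[32=33], [34]}: π^{-1}(V) = {32, 33, 34} ∈ τ ✓.
Open sets in the quotient: τ_Q = {{}, {[34]}, {[32=33], [34]}} (3 elements).


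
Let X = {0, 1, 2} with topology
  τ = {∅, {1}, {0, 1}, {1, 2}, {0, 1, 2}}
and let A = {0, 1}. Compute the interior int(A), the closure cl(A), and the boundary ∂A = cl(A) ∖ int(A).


int(A) = {0, 1}, cl(A) = {0, 1, 2}, ∂A = {2}.

Closed sets in (X, τ) are complements of opens:
  closed(X, τ) = {∅, {0}, {2}, {0, 2}, {0, 1, 2}}.
int(A) = ⋃ {U ∈ τ : U ⊆ A}. Opens contained in A: ∅, {1}, {0, 1}.
Taking the union of these: int(A) = {0, 1}.
cl(A) = ⋂ {C closed : A ⊆ C}. Closed sets containing A: {0, 1, 2}.
Intersecting these: cl(A) = {0, 1, 2}.
∂A = cl(A) ∖ int(A) = {0, 1, 2} ∖ {0, 1} = {2}.


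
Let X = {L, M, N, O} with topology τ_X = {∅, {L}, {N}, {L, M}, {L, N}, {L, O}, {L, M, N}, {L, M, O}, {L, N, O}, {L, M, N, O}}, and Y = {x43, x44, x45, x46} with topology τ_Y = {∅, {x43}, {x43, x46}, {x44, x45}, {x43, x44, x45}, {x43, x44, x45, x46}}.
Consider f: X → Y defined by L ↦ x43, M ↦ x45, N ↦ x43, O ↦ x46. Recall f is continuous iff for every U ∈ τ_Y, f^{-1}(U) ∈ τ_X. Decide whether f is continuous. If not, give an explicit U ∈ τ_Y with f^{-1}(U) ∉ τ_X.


f is NOT continuous.

Compute f^{-1}(U) for each U ∈ τ_Y:
  U = ∅: f^{-1}(U) = ∅ ∈ τ_X ✓.
  U = {x43}: f^{-1}(U) = {L, N} ∈ τ_X ✓.
  U = {x43, x46}: f^{-1}(U) = {L, N, O} ∈ τ_X ✓.
  U = {x44, x45}: f^{-1}(U) = {M} ∉ τ_X ✗.
  U = {x43, x44, x45}: f^{-1}(U) = {L, M, N} ∈ τ_X ✓.
  U = {x43, x44, x45, x46}: f^{-1}(U) = {L, M, N, O} ∈ τ_X ✓.
Found U = {x44, x45} with f^{-1}(U) = {M} not in τ_X. Therefore f is NOT continuous.


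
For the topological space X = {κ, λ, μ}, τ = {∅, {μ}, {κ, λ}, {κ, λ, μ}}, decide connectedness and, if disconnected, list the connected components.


(X, τ) is disconnected; components = [{μ}, {κ, λ}].

Find clopen sets (U ∈ τ with X ∖ U ∈ τ):
  U = ∅, X ∖ U = {κ, λ, μ} — both open, so U is clopen.
  U = {μ}, X ∖ U = {κ, λ} — both open, so U is clopen.
  U = {κ, λ}, X ∖ U = {μ} — both open, so U is clopen.
  U = {κ, λ, μ}, X ∖ U = ∅ — both open, so U is clopen.
Nontrivial clopen(s) exist: e.g. {κ, λ}. So (X, τ) is disconnected.
Compute connected components by grouping points that agree on all clopens:
  component: {μ}
  component: {κ, λ}


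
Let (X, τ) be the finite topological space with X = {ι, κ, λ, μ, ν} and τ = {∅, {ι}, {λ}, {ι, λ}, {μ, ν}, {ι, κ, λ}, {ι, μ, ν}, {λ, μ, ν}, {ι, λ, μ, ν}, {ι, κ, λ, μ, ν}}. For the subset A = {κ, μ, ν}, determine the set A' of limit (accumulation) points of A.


A' = {μ, ν}

For each x ∈ X, list the open sets U ∈ τ with x ∈ U, then check whether U ∩ (A ∖ {x}) ≠ ∅ for every such U.
  x = ι: open {ι} ∋ x has {ι} ∩ (A ∖ {ι}) = ∅, so x is NOT a limit point.
  x = κ: open {ι, κ, λ} ∋ x has {ι, κ, λ} ∩ (A ∖ {κ}) = ∅, so x is NOT a limit point.
  x = λ: open {λ} ∋ x has {λ} ∩ (A ∖ {λ}) = ∅, so x is NOT a limit point.
  x = μ: opens ∋ x are {μ, ν}, {ι, μ, ν}, {λ, μ, ν}, {ι, λ, μ, ν}, {ι, κ, λ, μ, ν}; each meets A ∖ {μ}, so x IS a limit point.
  x = ν: opens ∋ x are {μ, ν}, {ι, μ, ν}, {λ, μ, ν}, {ι, λ, μ, ν}, {ι, κ, λ, μ, ν}; each meets A ∖ {ν}, so x IS a limit point.
Collecting: A' = {μ, ν}.


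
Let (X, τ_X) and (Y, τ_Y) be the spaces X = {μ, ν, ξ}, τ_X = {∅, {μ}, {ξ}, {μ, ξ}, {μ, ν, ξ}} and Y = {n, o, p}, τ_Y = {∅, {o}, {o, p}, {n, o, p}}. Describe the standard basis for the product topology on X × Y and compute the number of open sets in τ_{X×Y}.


Basis B = {∅ × ∅, {μ} × {o}, {ξ} × {o}, {μ} × {o, p}, {μ, ξ} × {o}, {ξ} × {o, p}, {μ} × {n, o, p}, {μ, ν, ξ} × {o}, {ξ} × {n, o, p}, {μ, ξ} × {o, p}, {μ, ξ} × {n, o, p}, {μ, ν, ξ} × {o, p}, {μ, ν, ξ} × {n, o, p}}; |τ_{X×Y}| = 30.

Enumerate products U × V with U ∈ τ_X, V ∈ τ_Y (deduplicated):
  ∅ × ∅ = {} (∅)
  {μ} × {o} = {(μ,o)}
  {ξ} × {o} = {(ξ,o)}
  {μ} × {o, p} = {(μ,o), (μ,p)}
  {μ, ξ} × {o} = {(μ,o), (ξ,o)}
  {ξ} × {o, p} = {(ξ,o), (ξ,p)}
  {μ} × {n, o, p} = {(μ,n), (μ,o), (μ,p)}
  {μ, ν, ξ} × {o} = {(μ,o), (ν,o), (ξ,o)}
  {ξ} × {n, o, p} = {(ξ,n), (ξ,o), (ξ,p)}
  {μ, ξ} × {o, p} = {(μ,o), (μ,p), (ξ,o), (ξ,p)}
  {μ, ξ} × {n, o, p} = {(μ,n), (μ,o), (μ,p), (ξ,n), (ξ,o), (ξ,p)}
  {μ, ν, ξ} × {o, p} = {(μ,o), (μ,p), (ν,o), (ν,p), (ξ,o), (ξ,p)}
  {μ, ν, ξ} × {n, o, p} = {(μ,n), (μ,o), (μ,p), (ν,n), (ν,o), (ν,p), (ξ,n), (ξ,o), (ξ,p)}
These 13 distinct sets form the basis B.
Close under arbitrary unions to get τ_{X×Y}; counting gives |τ_{X×Y}| = 30.


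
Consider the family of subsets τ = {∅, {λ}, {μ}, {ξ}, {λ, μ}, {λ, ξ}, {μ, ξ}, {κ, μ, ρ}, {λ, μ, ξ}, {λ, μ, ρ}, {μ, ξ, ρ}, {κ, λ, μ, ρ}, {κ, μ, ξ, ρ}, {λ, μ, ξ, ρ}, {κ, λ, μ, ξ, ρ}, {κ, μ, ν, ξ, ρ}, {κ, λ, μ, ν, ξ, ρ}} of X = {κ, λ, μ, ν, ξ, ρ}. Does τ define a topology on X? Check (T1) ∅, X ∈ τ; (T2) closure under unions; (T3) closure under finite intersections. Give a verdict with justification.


τ is NOT a topology on X.

Axiom (T1): ∅ ∈ τ? Yes; X ∈ τ? Yes.
Axiom (T2/T3): check pairwise unions and intersections of members of τ.
Counterexample for (T3): {κ, μ, ρ} ∩ {λ, μ, ρ} = {μ, ρ} ∉ τ. Therefore τ is NOT a topology.


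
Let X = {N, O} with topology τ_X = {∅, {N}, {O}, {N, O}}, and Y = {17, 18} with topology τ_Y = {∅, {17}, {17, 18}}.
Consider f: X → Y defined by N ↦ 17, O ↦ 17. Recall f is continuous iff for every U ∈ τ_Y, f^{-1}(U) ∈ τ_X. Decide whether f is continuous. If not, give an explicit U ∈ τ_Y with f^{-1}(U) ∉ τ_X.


f IS continuous.

Compute f^{-1}(U) for each U ∈ τ_Y:
  U = ∅: f^{-1}(U) = ∅ ∈ τ_X ✓.
  U = {17}: f^{-1}(U) = {N, O} ∈ τ_X ✓.
  U = {17, 18}: f^{-1}(U) = {N, O} ∈ τ_X ✓.
Every preimage lies in τ_X, so f IS continuous.


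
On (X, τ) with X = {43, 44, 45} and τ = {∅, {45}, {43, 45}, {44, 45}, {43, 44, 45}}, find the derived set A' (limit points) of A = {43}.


A' = ∅

For each x ∈ X, list the open sets U ∈ τ with x ∈ U, then check whether U ∩ (A ∖ {x}) ≠ ∅ for every such U.
  x = 43: open {43, 45} ∋ x has {43, 45} ∩ (A ∖ {43}) = ∅, so x is NOT a limit point.
  x = 44: open {44, 45} ∋ x has {44, 45} ∩ (A ∖ {44}) = ∅, so x is NOT a limit point.
  x = 45: open {45} ∋ x has {45} ∩ (A ∖ {45}) = ∅, so x is NOT a limit point.
Collecting: A' = ∅.


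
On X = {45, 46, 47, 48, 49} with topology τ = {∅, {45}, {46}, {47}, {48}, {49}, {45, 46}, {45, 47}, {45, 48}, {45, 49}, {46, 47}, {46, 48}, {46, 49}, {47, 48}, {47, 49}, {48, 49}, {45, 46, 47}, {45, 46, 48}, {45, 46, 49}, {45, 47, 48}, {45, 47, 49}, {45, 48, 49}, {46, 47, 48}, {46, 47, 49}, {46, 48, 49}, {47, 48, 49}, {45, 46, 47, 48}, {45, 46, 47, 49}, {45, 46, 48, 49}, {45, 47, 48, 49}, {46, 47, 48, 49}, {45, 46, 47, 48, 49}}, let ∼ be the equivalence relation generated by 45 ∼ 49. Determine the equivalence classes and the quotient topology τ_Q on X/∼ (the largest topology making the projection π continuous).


X/∼ = {[45=49], [46], [47], [48]}; |τ_Q| = 16.

Equivalence classes: [45=49], [46], [47], [48].
Quotient map π: X → X/∼ sends 45 ↦ [45=49], 46 ↦ [46], 47 ↦ [47], 48 ↦ [48], 49 ↦ [45=49].
For each subset V ⊆ X/∼, compute π^{-1}(V) ⊆ X and check whether π^{-1}(V) ∈ τ. V is open in τ_Q iff π^{-1}(V) ∈ τ.
  V = {}: π^{-1}(V) = ∅ ∈ τ ✓.
  V = {[45=49]}: π^{-1}(V) = {45, 49} ∈ τ ✓.
  V = {[46]}: π^{-1}(V) = {46} ∈ τ ✓.
  V = {[45=49], [46]}: π^{-1}(V) = {45, 46, 49} ∈ τ ✓.
  V = {[47]}: π^{-1}(V) = {47} ∈ τ ✓.
  V = {[45=49], [47]}: π^{-1}(V) = {45, 47, 49} ∈ τ ✓.
  V = {[46], [47]}: π^{-1}(V) = {46, 47} ∈ τ ✓.
  V = {[45=49], [46], [47]}: π^{-1}(V) = {45, 46, 47, 49} ∈ τ ✓.
  V = {[48]}: π^{-1}(V) = {48} ∈ τ ✓.
  V = {[45=49], [48]}: π^{-1}(V) = {45, 48, 49} ∈ τ ✓.
  V = {[46], [48]}: π^{-1}(V) = {46, 48} ∈ τ ✓.
  V = {[45=49], [46], [48]}: π^{-1}(V) = {45, 46, 48, 49} ∈ τ ✓.
  V = {[47], [48]}: π^{-1}(V) = {47, 48} ∈ τ ✓.
  V = {[45=49], [47], [48]}: π^{-1}(V) = {45, 47, 48, 49} ∈ τ ✓.
  V = {[46], [47], [48]}: π^{-1}(V) = {46, 47, 48} ∈ τ ✓.
  V = {[45=49], [46], [47], [48]}: π^{-1}(V) = {45, 46, 47, 48, 49} ∈ τ ✓.
Open sets in the quotient: τ_Q = {{}, {[45=49]}, {[46]}, {[45=49], [46]}, {[47]}, {[45=49], [47]}, {[46], [47]}, {[45=49], [46], [47]}, {[48]}, {[45=49], [48]}, {[46], [48]}, {[45=49], [46], [48]}, {[47], [48]}, {[45=49], [47], [48]}, {[46], [47], [48]}, {[45=49], [46], [47], [48]}} (16 elements).


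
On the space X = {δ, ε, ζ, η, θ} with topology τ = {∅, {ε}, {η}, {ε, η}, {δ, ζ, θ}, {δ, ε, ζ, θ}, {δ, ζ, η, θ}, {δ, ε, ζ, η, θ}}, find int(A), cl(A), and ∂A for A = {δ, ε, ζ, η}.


int(A) = {ε, η}, cl(A) = {δ, ε, ζ, η, θ}, ∂A = {δ, ζ, θ}.

Closed sets in (X, τ) are complements of opens:
  closed(X, τ) = {∅, {ε}, {η}, {ε, η}, {δ, ζ, θ}, {δ, ε, ζ, θ}, {δ, ζ, η, θ}, {δ, ε, ζ, η, θ}}.
int(A) = ⋃ {U ∈ τ : U ⊆ A}. Opens contained in A: ∅, {ε}, {η}, {ε, η}.
Taking the union of these: int(A) = {ε, η}.
cl(A) = ⋂ {C closed : A ⊆ C}. Closed sets containing A: {δ, ε, ζ, η, θ}.
Intersecting these: cl(A) = {δ, ε, ζ, η, θ}.
∂A = cl(A) ∖ int(A) = {δ, ε, ζ, η, θ} ∖ {ε, η} = {δ, ζ, θ}.


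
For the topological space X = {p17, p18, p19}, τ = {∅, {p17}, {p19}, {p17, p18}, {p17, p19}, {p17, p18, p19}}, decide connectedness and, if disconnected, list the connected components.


(X, τ) is disconnected; components = [{p19}, {p17, p18}].

Find clopen sets (U ∈ τ with X ∖ U ∈ τ):
  U = ∅, X ∖ U = {p17, p18, p19} — both open, so U is clopen.
  U = {p19}, X ∖ U = {p17, p18} — both open, so U is clopen.
  U = {p17, p18}, X ∖ U = {p19} — both open, so U is clopen.
  U = {p17, p18, p19}, X ∖ U = ∅ — both open, so U is clopen.
Nontrivial clopen(s) exist: e.g. {p19}. So (X, τ) is disconnected.
Compute connected components by grouping points that agree on all clopens:
  component: {p19}
  component: {p17, p18}


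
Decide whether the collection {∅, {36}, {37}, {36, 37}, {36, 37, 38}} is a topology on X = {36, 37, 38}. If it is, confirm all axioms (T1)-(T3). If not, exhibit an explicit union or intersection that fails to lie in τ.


τ IS a topology on X.

Axiom (T1): ∅ ∈ τ? Yes; X ∈ τ? Yes.
Axiom (T2/T3): check pairwise unions and intersections of members of τ.
All pairwise intersections and unions checked — each lies in τ. Therefore τ satisfies (T1), (T2), (T3): it IS a topology on X.


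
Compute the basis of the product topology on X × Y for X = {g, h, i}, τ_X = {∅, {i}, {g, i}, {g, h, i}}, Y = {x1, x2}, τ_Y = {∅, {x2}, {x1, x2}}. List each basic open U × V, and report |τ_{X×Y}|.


Basis B = {∅ × ∅, {i} × {x2}, {g, i} × {x2}, {i} × {x1, x2}, {g, h, i} × {x2}, {g, i} × {x1, x2}, {g, h, i} × {x1, x2}}; |τ_{X×Y}| = 10.

Enumerate products U × V with U ∈ τ_X, V ∈ τ_Y (deduplicated):
  ∅ × ∅ = {} (∅)
  {i} × {x2} = {(i,x2)}
  {g, i} × {x2} = {(g,x2), (i,x2)}
  {i} × {x1, x2} = {(i,x1), (i,x2)}
  {g, h, i} × {x2} = {(g,x2), (h,x2), (i,x2)}
  {g, i} × {x1, x2} = {(g,x1), (g,x2), (i,x1), (i,x2)}
  {g, h, i} × {x1, x2} = {(g,x1), (g,x2), (h,x1), (h,x2), (i,x1), (i,x2)}
These 7 distinct sets form the basis B.
Close under arbitrary unions to get τ_{X×Y}; counting gives |τ_{X×Y}| = 10.


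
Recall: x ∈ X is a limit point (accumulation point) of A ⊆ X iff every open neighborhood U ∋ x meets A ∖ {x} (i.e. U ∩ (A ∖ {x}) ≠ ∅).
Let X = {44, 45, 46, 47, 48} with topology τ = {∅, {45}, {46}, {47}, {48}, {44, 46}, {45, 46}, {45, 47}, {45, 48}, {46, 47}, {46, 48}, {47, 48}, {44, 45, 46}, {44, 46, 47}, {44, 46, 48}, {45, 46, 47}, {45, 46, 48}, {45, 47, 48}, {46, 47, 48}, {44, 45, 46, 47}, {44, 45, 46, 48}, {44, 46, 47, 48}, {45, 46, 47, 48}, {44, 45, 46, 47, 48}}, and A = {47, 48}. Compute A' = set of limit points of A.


A' = ∅

For each x ∈ X, list the open sets U ∈ τ with x ∈ U, then check whether U ∩ (A ∖ {x}) ≠ ∅ for every such U.
  x = 44: open {44, 46} ∋ x has {44, 46} ∩ (A ∖ {44}) = ∅, so x is NOT a limit point.
  x = 45: open {45} ∋ x has {45} ∩ (A ∖ {45}) = ∅, so x is NOT a limit point.
  x = 46: open {46} ∋ x has {46} ∩ (A ∖ {46}) = ∅, so x is NOT a limit point.
  x = 47: open {47} ∋ x has {47} ∩ (A ∖ {47}) = ∅, so x is NOT a limit point.
  x = 48: open {48} ∋ x has {48} ∩ (A ∖ {48}) = ∅, so x is NOT a limit point.
Collecting: A' = ∅.


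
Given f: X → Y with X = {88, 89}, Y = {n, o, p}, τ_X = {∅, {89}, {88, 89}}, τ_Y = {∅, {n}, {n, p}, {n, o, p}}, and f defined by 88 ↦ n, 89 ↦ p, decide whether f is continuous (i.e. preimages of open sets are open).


f is NOT continuous.

Compute f^{-1}(U) for each U ∈ τ_Y:
  U = ∅: f^{-1}(U) = ∅ ∈ τ_X ✓.
  U = {n}: f^{-1}(U) = {88} ∉ τ_X ✗.
  U = {n, p}: f^{-1}(U) = {88, 89} ∈ τ_X ✓.
  U = {n, o, p}: f^{-1}(U) = {88, 89} ∈ τ_X ✓.
Found U = {n} with f^{-1}(U) = {88} not in τ_X. Therefore f is NOT continuous.


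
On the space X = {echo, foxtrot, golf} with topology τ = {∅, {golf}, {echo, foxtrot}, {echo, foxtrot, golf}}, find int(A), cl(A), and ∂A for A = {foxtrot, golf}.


int(A) = {golf}, cl(A) = {echo, foxtrot, golf}, ∂A = {echo, foxtrot}.

Closed sets in (X, τ) are complements of opens:
  closed(X, τ) = {∅, {golf}, {echo, foxtrot}, {echo, foxtrot, golf}}.
int(A) = ⋃ {U ∈ τ : U ⊆ A}. Opens contained in A: ∅, {golf}.
Taking the union of these: int(A) = {golf}.
cl(A) = ⋂ {C closed : A ⊆ C}. Closed sets containing A: {echo, foxtrot, golf}.
Intersecting these: cl(A) = {echo, foxtrot, golf}.
∂A = cl(A) ∖ int(A) = {echo, foxtrot, golf} ∖ {golf} = {echo, foxtrot}.


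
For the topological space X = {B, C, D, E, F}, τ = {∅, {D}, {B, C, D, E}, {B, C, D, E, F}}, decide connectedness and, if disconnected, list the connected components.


(X, τ) is connected.

Find clopen sets (U ∈ τ with X ∖ U ∈ τ):
  U = ∅, X ∖ U = {B, C, D, E, F} — both open, so U is clopen.
  U = {B, C, D, E, F}, X ∖ U = ∅ — both open, so U is clopen.
Only trivial clopens (∅ and X) exist, so (X, τ) is connected.
Compute connected components by grouping points that agree on all clopens:
  component: {B, C, D, E, F}


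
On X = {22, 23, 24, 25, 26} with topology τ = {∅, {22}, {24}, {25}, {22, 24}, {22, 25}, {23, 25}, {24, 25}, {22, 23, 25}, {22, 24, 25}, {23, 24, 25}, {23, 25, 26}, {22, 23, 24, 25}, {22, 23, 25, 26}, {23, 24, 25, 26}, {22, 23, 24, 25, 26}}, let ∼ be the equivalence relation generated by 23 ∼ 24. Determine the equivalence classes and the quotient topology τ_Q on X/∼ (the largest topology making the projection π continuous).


X/∼ = {[22], [23=24], [25], [26]}; |τ_Q| = 8.

Equivalence classes: [22], [23=24], [25], [26].
Quotient map π: X → X/∼ sends 22 ↦ [22], 23 ↦ [23=24], 24 ↦ [23=24], 25 ↦ [25], 26 ↦ [26].
For each subset V ⊆ X/∼, compute π^{-1}(V) ⊆ X and check whether π^{-1}(V) ∈ τ. V is open in τ_Q iff π^{-1}(V) ∈ τ.
  V = {}: π^{-1}(V) = ∅ ∈ τ ✓.
  V = {[22]}: π^{-1}(V) = {22} ∈ τ ✓.
  V = {[23=24]}: π^{-1}(V) = {23, 24} ∉ τ ✗.
  V = {[22], [23=24]}: π^{-1}(V) = {22, 23, 24} ∉ τ ✗.
  V = {[25]}: π^{-1}(V) = {25} ∈ τ ✓.
  V = {[22], [25]}: π^{-1}(V) = {22, 25} ∈ τ ✓.
  V = {[23=24], [25]}: π^{-1}(V) = {23, 24, 25} ∈ τ ✓.
  V = {[22], [23=24], [25]}: π^{-1}(V) = {22, 23, 24, 25} ∈ τ ✓.
  V = {[26]}: π^{-1}(V) = {26} ∉ τ ✗.
  V = {[22], [26]}: π^{-1}(V) = {22, 26} ∉ τ ✗.
  V = {[23=24], [26]}: π^{-1}(V) = {23, 24, 26} ∉ τ ✗.
  V = {[22], [23=24], [26]}: π^{-1}(V) = {22, 23, 24, 26} ∉ τ ✗.
  V = {[25], [26]}: π^{-1}(V) = {25, 26} ∉ τ ✗.
  V = {[22], [25], [26]}: π^{-1}(V) = {22, 25, 26} ∉ τ ✗.
  V = {[23=24], [25], [26]}: π^{-1}(V) = {23, 24, 25, 26} ∈ τ ✓.
  V = {[22], [23=24], [25], [26]}: π^{-1}(V) = {22, 23, 24, 25, 26} ∈ τ ✓.
Open sets in the quotient: τ_Q = {{}, {[22]}, {[25]}, {[22], [25]}, {[23=24], [25]}, {[22], [23=24], [25]}, {[23=24], [25], [26]}, {[22], [23=24], [25], [26]}} (8 elements).


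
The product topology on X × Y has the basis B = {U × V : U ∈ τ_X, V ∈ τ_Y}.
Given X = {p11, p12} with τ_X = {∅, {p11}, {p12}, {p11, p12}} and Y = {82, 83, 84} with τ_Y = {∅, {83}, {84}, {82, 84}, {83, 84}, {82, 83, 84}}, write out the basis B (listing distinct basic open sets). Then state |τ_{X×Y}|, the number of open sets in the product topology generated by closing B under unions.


Basis B = {∅ × ∅, {p11} × {83}, {p11} × {84}, {p12} × {83}, {p12} × {84}, {p11} × {82, 84}, {p11} × {83, 84}, {p11, p12} × {83}, {p11, p12} × {84}, {p12} × {82, 84}, {p12} × {83, 84}, {p11} × {82, 83, 84}, {p12} × {82, 83, 84}, {p11, p12} × {82, 84}, {p11, p12} × {83, 84}, {p11, p12} × {82, 83, 84}}; |τ_{X×Y}| = 36.

Enumerate products U × V with U ∈ τ_X, V ∈ τ_Y (deduplicated):
  ∅ × ∅ = {} (∅)
  {p11} × {83} = {(p11,83)}
  {p11} × {84} = {(p11,84)}
  {p12} × {83} = {(p12,83)}
  {p12} × {84} = {(p12,84)}
  {p11} × {82, 84} = {(p11,82), (p11,84)}
  {p11} × {83, 84} = {(p11,83), (p11,84)}
  {p11, p12} × {83} = {(p11,83), (p12,83)}
  {p11, p12} × {84} = {(p11,84), (p12,84)}
  {p12} × {82, 84} = {(p12,82), (p12,84)}
  {p12} × {83, 84} = {(p12,83), (p12,84)}
  {p11} × {82, 83, 84} = {(p11,82), (p11,83), (p11,84)}
  {p12} × {82, 83, 84} = {(p12,82), (p12,83), (p12,84)}
  {p11, p12} × {82, 84} = {(p11,82), (p11,84), (p12,82), (p12,84)}
  {p11, p12} × {83, 84} = {(p11,83), (p11,84), (p12,83), (p12,84)}
  {p11, p12} × {82, 83, 84} = {(p11,82), (p11,83), (p11,84), (p12,82), (p12,83), (p12,84)}
These 16 distinct sets form the basis B.
Close under arbitrary unions to get τ_{X×Y}; counting gives |τ_{X×Y}| = 36.


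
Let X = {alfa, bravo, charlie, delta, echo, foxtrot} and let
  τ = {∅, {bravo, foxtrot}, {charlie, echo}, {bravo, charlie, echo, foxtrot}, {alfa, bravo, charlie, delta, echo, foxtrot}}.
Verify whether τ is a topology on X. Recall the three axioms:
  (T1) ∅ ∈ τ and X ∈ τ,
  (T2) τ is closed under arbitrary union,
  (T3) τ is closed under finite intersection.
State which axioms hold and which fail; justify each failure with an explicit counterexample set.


τ IS a topology on X.

Axiom (T1): ∅ ∈ τ? Yes; X ∈ τ? Yes.
Axiom (T2/T3): check pairwise unions and intersections of members of τ.
All pairwise intersections and unions checked — each lies in τ. Therefore τ satisfies (T1), (T2), (T3): it IS a topology on X.


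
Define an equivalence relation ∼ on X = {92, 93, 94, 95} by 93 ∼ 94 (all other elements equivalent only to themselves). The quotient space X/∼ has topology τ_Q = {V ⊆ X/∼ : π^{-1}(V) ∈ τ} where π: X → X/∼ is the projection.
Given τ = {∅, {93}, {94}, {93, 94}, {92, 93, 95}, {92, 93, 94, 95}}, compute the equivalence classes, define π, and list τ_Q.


X/∼ = {[92], [93=94], [95]}; |τ_Q| = 3.

Equivalence classes: [92], [93=94], [95].
Quotient map π: X → X/∼ sends 92 ↦ [92], 93 ↦ [93=94], 94 ↦ [93=94], 95 ↦ [95].
For each subset V ⊆ X/∼, compute π^{-1}(V) ⊆ X and check whether π^{-1}(V) ∈ τ. V is open in τ_Q iff π^{-1}(V) ∈ τ.
  V = {}: π^{-1}(V) = ∅ ∈ τ ✓.
  V = {[92]}: π^{-1}(V) = {92} ∉ τ ✗.
  V = {[93=94]}: π^{-1}(V) = {93, 94} ∈ τ ✓.
  V = {[92], [93=94]}: π^{-1}(V) = {92, 93, 94} ∉ τ ✗.
  V = {[95]}: π^{-1}(V) = {95} ∉ τ ✗.
  V = {[92], [95]}: π^{-1}(V) = {92, 95} ∉ τ ✗.
  V = {[93=94], [95]}: π^{-1}(V) = {93, 94, 95} ∉ τ ✗.
  V = {[92], [93=94], [95]}: π^{-1}(V) = {92, 93, 94, 95} ∈ τ ✓.
Open sets in the quotient: τ_Q = {{}, {[93=94]}, {[92], [93=94], [95]}} (3 elements).


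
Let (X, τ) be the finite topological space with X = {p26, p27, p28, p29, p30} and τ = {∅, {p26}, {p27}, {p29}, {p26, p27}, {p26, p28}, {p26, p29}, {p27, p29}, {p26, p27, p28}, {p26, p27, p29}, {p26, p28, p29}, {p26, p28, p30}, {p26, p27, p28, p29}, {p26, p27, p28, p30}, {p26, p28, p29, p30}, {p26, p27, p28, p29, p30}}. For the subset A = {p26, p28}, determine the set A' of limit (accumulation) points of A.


A' = {p28, p30}

For each x ∈ X, list the open sets U ∈ τ with x ∈ U, then check whether U ∩ (A ∖ {x}) ≠ ∅ for every such U.
  x = p26: open {p26} ∋ x has {p26} ∩ (A ∖ {p26}) = ∅, so x is NOT a limit point.
  x = p27: open {p27} ∋ x has {p27} ∩ (A ∖ {p27}) = ∅, so x is NOT a limit point.
  x = p28: opens ∋ x are {p26, p28}, {p26, p27, p28}, {p26, p28, p29}, {p26, p28, p30}, {p26, p27, p28, p29}, {p26, p27, p28, p30}, {p26, p28, p29, p30}, {p26, p27, p28, p29, p30}; each meets A ∖ {p28}, so x IS a limit point.
  x = p29: open {p29} ∋ x has {p29} ∩ (A ∖ {p29}) = ∅, so x is NOT a limit point.
  x = p30: opens ∋ x are {p26, p28, p30}, {p26, p27, p28, p30}, {p26, p28, p29, p30}, {p26, p27, p28, p29, p30}; each meets A ∖ {p30}, so x IS a limit point.
Collecting: A' = {p28, p30}.


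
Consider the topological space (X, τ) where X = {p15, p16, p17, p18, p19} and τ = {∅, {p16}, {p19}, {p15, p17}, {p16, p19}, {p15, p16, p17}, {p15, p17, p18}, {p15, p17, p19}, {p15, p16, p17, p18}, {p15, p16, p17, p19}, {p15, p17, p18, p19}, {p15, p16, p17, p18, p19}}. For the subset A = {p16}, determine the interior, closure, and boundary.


int(A) = {p16}, cl(A) = {p16}, ∂A = ∅.

Closed sets in (X, τ) are complements of opens:
  closed(X, τ) = {∅, {p16}, {p18}, {p19}, {p16, p18}, {p16, p19}, {p18, p19}, {p15, p17, p18}, {p16, p18, p19}, {p15, p16, p17, p18}, {p15, p17, p18, p19}, {p15, p16, p17, p18, p19}}.
int(A) = ⋃ {U ∈ τ : U ⊆ A}. Opens contained in A: ∅, {p16}.
Taking the union of these: int(A) = {p16}.
cl(A) = ⋂ {C closed : A ⊆ C}. Closed sets containing A: {p16}, {p16, p18}, {p16, p19}, {p16, p18, p19}, {p15, p16, p17, p18}, {p15, p16, p17, p18, p19}.
Intersecting these: cl(A) = {p16}.
∂A = cl(A) ∖ int(A) = {p16} ∖ {p16} = ∅.


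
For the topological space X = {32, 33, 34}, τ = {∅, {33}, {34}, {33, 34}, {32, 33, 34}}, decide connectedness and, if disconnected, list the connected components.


(X, τ) is connected.

Find clopen sets (U ∈ τ with X ∖ U ∈ τ):
  U = ∅, X ∖ U = {32, 33, 34} — both open, so U is clopen.
  U = {32, 33, 34}, X ∖ U = ∅ — both open, so U is clopen.
Only trivial clopens (∅ and X) exist, so (X, τ) is connected.
Compute connected components by grouping points that agree on all clopens:
  component: {32, 33, 34}


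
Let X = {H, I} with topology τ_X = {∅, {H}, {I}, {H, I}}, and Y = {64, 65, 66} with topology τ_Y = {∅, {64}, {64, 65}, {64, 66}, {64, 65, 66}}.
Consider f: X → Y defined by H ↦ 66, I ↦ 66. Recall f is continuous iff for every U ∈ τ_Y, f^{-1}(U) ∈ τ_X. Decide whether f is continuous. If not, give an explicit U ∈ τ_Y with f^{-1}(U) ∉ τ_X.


f IS continuous.

Compute f^{-1}(U) for each U ∈ τ_Y:
  U = ∅: f^{-1}(U) = ∅ ∈ τ_X ✓.
  U = {64}: f^{-1}(U) = ∅ ∈ τ_X ✓.
  U = {64, 65}: f^{-1}(U) = ∅ ∈ τ_X ✓.
  U = {64, 66}: f^{-1}(U) = {H, I} ∈ τ_X ✓.
  U = {64, 65, 66}: f^{-1}(U) = {H, I} ∈ τ_X ✓.
Every preimage lies in τ_X, so f IS continuous.


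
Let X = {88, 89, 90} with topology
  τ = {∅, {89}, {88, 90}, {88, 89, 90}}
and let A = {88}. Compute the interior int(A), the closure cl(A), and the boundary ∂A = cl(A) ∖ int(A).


int(A) = ∅, cl(A) = {88, 90}, ∂A = {88, 90}.

Closed sets in (X, τ) are complements of opens:
  closed(X, τ) = {∅, {89}, {88, 90}, {88, 89, 90}}.
int(A) = ⋃ {U ∈ τ : U ⊆ A}. Opens contained in A: ∅.
Taking the union of these: int(A) = ∅.
cl(A) = ⋂ {C closed : A ⊆ C}. Closed sets containing A: {88, 90}, {88, 89, 90}.
Intersecting these: cl(A) = {88, 90}.
∂A = cl(A) ∖ int(A) = {88, 90} ∖ ∅ = {88, 90}.


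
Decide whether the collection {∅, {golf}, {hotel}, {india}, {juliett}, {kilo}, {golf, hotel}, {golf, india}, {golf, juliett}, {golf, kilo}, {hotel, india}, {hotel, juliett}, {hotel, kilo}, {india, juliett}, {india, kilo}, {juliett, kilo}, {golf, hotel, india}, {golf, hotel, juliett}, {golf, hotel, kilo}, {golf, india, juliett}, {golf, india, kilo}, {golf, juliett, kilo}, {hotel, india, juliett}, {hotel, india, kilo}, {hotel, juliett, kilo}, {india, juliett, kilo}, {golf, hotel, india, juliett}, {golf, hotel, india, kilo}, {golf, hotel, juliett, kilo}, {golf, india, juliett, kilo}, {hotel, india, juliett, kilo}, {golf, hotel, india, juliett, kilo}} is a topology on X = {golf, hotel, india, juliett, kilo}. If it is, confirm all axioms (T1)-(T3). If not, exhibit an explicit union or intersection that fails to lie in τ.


τ IS a topology on X.

Axiom (T1): ∅ ∈ τ? Yes; X ∈ τ? Yes.
Axiom (T2/T3): check pairwise unions and intersections of members of τ.
All pairwise intersections and unions checked — each lies in τ. Therefore τ satisfies (T1), (T2), (T3): it IS a topology on X.


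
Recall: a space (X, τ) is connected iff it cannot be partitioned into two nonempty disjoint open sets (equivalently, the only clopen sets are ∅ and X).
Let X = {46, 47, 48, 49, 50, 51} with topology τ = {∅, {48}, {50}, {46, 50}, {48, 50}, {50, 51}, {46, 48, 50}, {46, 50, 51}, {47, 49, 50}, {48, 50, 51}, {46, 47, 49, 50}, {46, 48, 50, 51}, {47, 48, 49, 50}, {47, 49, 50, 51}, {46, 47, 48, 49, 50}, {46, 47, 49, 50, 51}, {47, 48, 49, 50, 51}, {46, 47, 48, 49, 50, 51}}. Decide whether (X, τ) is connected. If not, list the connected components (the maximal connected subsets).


(X, τ) is disconnected; components = [{48}, {46, 47, 49, 50, 51}].

Find clopen sets (U ∈ τ with X ∖ U ∈ τ):
  U = ∅, X ∖ U = {46, 47, 48, 49, 50, 51} — both open, so U is clopen.
  U = {48}, X ∖ U = {46, 47, 49, 50, 51} — both open, so U is clopen.
  U = {46, 47, 49, 50, 51}, X ∖ U = {48} — both open, so U is clopen.
  U = {46, 47, 48, 49, 50, 51}, X ∖ U = ∅ — both open, so U is clopen.
Nontrivial clopen(s) exist: e.g. {46, 47, 49, 50, 51}. So (X, τ) is disconnected.
Compute connected components by grouping points that agree on all clopens:
  component: {48}
  component: {46, 47, 49, 50, 51}


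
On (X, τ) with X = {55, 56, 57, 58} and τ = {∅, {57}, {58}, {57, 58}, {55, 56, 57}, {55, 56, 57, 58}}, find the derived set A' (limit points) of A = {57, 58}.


A' = {55, 56}

For each x ∈ X, list the open sets U ∈ τ with x ∈ U, then check whether U ∩ (A ∖ {x}) ≠ ∅ for every such U.
  x = 55: opens ∋ x are {55, 56, 57}, {55, 56, 57, 58}; each meets A ∖ {55}, so x IS a limit point.
  x = 56: opens ∋ x are {55, 56, 57}, {55, 56, 57, 58}; each meets A ∖ {56}, so x IS a limit point.
  x = 57: open {57} ∋ x has {57} ∩ (A ∖ {57}) = ∅, so x is NOT a limit point.
  x = 58: open {58} ∋ x has {58} ∩ (A ∖ {58}) = ∅, so x is NOT a limit point.
Collecting: A' = {55, 56}.


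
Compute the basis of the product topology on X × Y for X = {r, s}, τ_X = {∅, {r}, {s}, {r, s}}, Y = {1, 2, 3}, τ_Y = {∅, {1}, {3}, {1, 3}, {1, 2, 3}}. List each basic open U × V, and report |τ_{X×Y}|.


Basis B = {∅ × ∅, {r} × {1}, {r} × {3}, {s} × {1}, {s} × {3}, {r} × {1, 3}, {r, s} × {1}, {r, s} × {3}, {s} × {1, 3}, {r} × {1, 2, 3}, {s} × {1, 2, 3}, {r, s} × {1, 3}, {r, s} × {1, 2, 3}}; |τ_{X×Y}| = 25.

Enumerate products U × V with U ∈ τ_X, V ∈ τ_Y (deduplicated):
  ∅ × ∅ = {} (∅)
  {r} × {1} = {(r,1)}
  {r} × {3} = {(r,3)}
  {s} × {1} = {(s,1)}
  {s} × {3} = {(s,3)}
  {r} × {1, 3} = {(r,1), (r,3)}
  {r, s} × {1} = {(r,1), (s,1)}
  {r, s} × {3} = {(r,3), (s,3)}
  {s} × {1, 3} = {(s,1), (s,3)}
  {r} × {1, 2, 3} = {(r,1), (r,2), (r,3)}
  {s} × {1, 2, 3} = {(s,1), (s,2), (s,3)}
  {r, s} × {1, 3} = {(r,1), (r,3), (s,1), (s,3)}
  {r, s} × {1, 2, 3} = {(r,1), (r,2), (r,3), (s,1), (s,2), (s,3)}
These 13 distinct sets form the basis B.
Close under arbitrary unions to get τ_{X×Y}; counting gives |τ_{X×Y}| = 25.


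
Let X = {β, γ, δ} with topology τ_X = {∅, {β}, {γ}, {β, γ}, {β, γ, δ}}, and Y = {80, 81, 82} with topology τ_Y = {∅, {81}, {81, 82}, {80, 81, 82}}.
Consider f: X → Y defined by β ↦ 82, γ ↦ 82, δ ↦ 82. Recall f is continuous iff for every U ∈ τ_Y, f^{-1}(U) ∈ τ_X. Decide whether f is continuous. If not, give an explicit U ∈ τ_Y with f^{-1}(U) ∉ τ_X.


f IS continuous.

Compute f^{-1}(U) for each U ∈ τ_Y:
  U = ∅: f^{-1}(U) = ∅ ∈ τ_X ✓.
  U = {81}: f^{-1}(U) = ∅ ∈ τ_X ✓.
  U = {81, 82}: f^{-1}(U) = {β, γ, δ} ∈ τ_X ✓.
  U = {80, 81, 82}: f^{-1}(U) = {β, γ, δ} ∈ τ_X ✓.
Every preimage lies in τ_X, so f IS continuous.


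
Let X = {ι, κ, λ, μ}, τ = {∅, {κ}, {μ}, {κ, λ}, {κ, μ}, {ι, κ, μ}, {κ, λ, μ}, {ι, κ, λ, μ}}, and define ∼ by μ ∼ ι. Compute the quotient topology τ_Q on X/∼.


X/∼ = {[ι=μ], [κ], [λ]}; |τ_Q| = 5.

Equivalence classes: [ι=μ], [κ], [λ].
Quotient map π: X → X/∼ sends ι ↦ [ι=μ], κ ↦ [κ], λ ↦ [λ], μ ↦ [ι=μ].
For each subset V ⊆ X/∼, compute π^{-1}(V) ⊆ X and check whether π^{-1}(V) ∈ τ. V is open in τ_Q iff π^{-1}(V) ∈ τ.
  V = {}: π^{-1}(V) = ∅ ∈ τ ✓.
  V = {[ι=μ]}: π^{-1}(V) = {ι, μ} ∉ τ ✗.
  V = {[κ]}: π^{-1}(V) = {κ} ∈ τ ✓.
  V = {[ι=μ], [κ]}: π^{-1}(V) = {ι, κ, μ} ∈ τ ✓.
  V = {[λ]}: π^{-1}(V) = {λ} ∉ τ ✗.
  V = {[ι=μ], [λ]}: π^{-1}(V) = {ι, λ, μ} ∉ τ ✗.
  V = {[κ], [λ]}: π^{-1}(V) = {κ, λ} ∈ τ ✓.
  V = {[ι=μ], [κ], [λ]}: π^{-1}(V) = {ι, κ, λ, μ} ∈ τ ✓.
Open sets in the quotient: τ_Q = {{}, {[κ]}, {[ι=μ], [κ]}, {[κ], [λ]}, {[ι=μ], [κ], [λ]}} (5 elements).


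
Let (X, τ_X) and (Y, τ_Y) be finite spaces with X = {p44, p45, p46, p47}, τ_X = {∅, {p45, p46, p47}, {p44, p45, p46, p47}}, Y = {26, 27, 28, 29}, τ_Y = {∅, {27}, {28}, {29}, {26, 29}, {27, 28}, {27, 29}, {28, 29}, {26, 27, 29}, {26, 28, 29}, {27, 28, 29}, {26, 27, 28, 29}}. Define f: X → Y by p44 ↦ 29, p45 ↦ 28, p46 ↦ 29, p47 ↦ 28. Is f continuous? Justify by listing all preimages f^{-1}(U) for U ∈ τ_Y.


f is NOT continuous.

Compute f^{-1}(U) for each U ∈ τ_Y:
  U = ∅: f^{-1}(U) = ∅ ∈ τ_X ✓.
  U = {27}: f^{-1}(U) = ∅ ∈ τ_X ✓.
  U = {28}: f^{-1}(U) = {p45, p47} ∉ τ_X ✗.
  U = {29}: f^{-1}(U) = {p44, p46} ∉ τ_X ✗.
  U = {26, 29}: f^{-1}(U) = {p44, p46} ∉ τ_X ✗.
  U = {27, 28}: f^{-1}(U) = {p45, p47} ∉ τ_X ✗.
  U = {27, 29}: f^{-1}(U) = {p44, p46} ∉ τ_X ✗.
  U = {28, 29}: f^{-1}(U) = {p44, p45, p46, p47} ∈ τ_X ✓.
  U = {26, 27, 29}: f^{-1}(U) = {p44, p46} ∉ τ_X ✗.
  U = {26, 28, 29}: f^{-1}(U) = {p44, p45, p46, p47} ∈ τ_X ✓.
  U = {27, 28, 29}: f^{-1}(U) = {p44, p45, p46, p47} ∈ τ_X ✓.
  U = {26, 27, 28, 29}: f^{-1}(U) = {p44, p45, p46, p47} ∈ τ_X ✓.
Found U = {28} with f^{-1}(U) = {p45, p47} not in τ_X. Therefore f is NOT continuous.


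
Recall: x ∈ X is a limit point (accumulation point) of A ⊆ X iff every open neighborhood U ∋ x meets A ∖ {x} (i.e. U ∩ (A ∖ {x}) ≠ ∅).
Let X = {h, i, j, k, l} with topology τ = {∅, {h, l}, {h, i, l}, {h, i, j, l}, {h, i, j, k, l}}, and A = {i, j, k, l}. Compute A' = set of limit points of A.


A' = {h, i, j, k}

For each x ∈ X, list the open sets U ∈ τ with x ∈ U, then check whether U ∩ (A ∖ {x}) ≠ ∅ for every such U.
  x = h: opens ∋ x are {h, l}, {h, i, l}, {h, i, j, l}, {h, i, j, k, l}; each meets A ∖ {h}, so x IS a limit point.
  x = i: opens ∋ x are {h, i, l}, {h, i, j, l}, {h, i, j, k, l}; each meets A ∖ {i}, so x IS a limit point.
  x = j: opens ∋ x are {h, i, j, l}, {h, i, j, k, l}; each meets A ∖ {j}, so x IS a limit point.
  x = k: opens ∋ x are {h, i, j, k, l}; each meets A ∖ {k}, so x IS a limit point.
  x = l: open {h, l} ∋ x has {h, l} ∩ (A ∖ {l}) = ∅, so x is NOT a limit point.
Collecting: A' = {h, i, j, k}.


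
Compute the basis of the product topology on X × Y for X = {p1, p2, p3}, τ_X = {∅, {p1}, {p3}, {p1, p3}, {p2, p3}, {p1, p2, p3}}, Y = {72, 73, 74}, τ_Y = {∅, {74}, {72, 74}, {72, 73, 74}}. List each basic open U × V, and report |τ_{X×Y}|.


Basis B = {∅ × ∅, {p1} × {74}, {p3} × {74}, {p1} × {72, 74}, {p1, p3} × {74}, {p2, p3} × {74}, {p3} × {72, 74}, {p1} × {72, 73, 74}, {p1, p2, p3} × {74}, {p3} × {72, 73, 74}, {p1, p3} × {72, 74}, {p2, p3} × {72, 74}, {p1, p3} × {72, 73, 74}, {p1, p2, p3} × {72, 74}, {p2, p3} × {72, 73, 74}, {p1, p2, p3} × {72, 73, 74}}; |τ_{X×Y}| = 40.

Enumerate products U × V with U ∈ τ_X, V ∈ τ_Y (deduplicated):
  ∅ × ∅ = {} (∅)
  {p1} × {74} = {(p1,74)}
  {p3} × {74} = {(p3,74)}
  {p1} × {72, 74} = {(p1,72), (p1,74)}
  {p1, p3} × {74} = {(p1,74), (p3,74)}
  {p2, p3} × {74} = {(p2,74), (p3,74)}
  {p3} × {72, 74} = {(p3,72), (p3,74)}
  {p1} × {72, 73, 74} = {(p1,72), (p1,73), (p1,74)}
  {p1, p2, p3} × {74} = {(p1,74), (p2,74), (p3,74)}
  {p3} × {72, 73, 74} = {(p3,72), (p3,73), (p3,74)}
  {p1, p3} × {72, 74} = {(p1,72), (p1,74), (p3,72), (p3,74)}
  {p2, p3} × {72, 74} = {(p2,72), (p2,74), (p3,72), (p3,74)}
  {p1, p3} × {72, 73, 74} = {(p1,72), (p1,73), (p1,74), (p3,72), (p3,73), (p3,74)}
  {p1, p2, p3} × {72, 74} = {(p1,72), (p1,74), (p2,72), (p2,74), (p3,72), (p3,74)}
  {p2, p3} × {72, 73, 74} = {(p2,72), (p2,73), (p2,74), (p3,72), (p3,73), (p3,74)}
  {p1, p2, p3} × {72, 73, 74} = {(p1,72), (p1,73), (p1,74), (p2,72), (p2,73), (p2,74), (p3,72), (p3,73), (p3,74)}
These 16 distinct sets form the basis B.
Close under arbitrary unions to get τ_{X×Y}; counting gives |τ_{X×Y}| = 40.


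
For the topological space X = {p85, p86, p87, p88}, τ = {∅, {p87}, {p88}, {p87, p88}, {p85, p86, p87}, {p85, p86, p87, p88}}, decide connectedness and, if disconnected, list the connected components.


(X, τ) is disconnected; components = [{p88}, {p85, p86, p87}].

Find clopen sets (U ∈ τ with X ∖ U ∈ τ):
  U = ∅, X ∖ U = {p85, p86, p87, p88} — both open, so U is clopen.
  U = {p88}, X ∖ U = {p85, p86, p87} — both open, so U is clopen.
  U = {p85, p86, p87}, X ∖ U = {p88} — both open, so U is clopen.
  U = {p85, p86, p87, p88}, X ∖ U = ∅ — both open, so U is clopen.
Nontrivial clopen(s) exist: e.g. {p85, p86, p87}. So (X, τ) is disconnected.
Compute connected components by grouping points that agree on all clopens:
  component: {p88}
  component: {p85, p86, p87}


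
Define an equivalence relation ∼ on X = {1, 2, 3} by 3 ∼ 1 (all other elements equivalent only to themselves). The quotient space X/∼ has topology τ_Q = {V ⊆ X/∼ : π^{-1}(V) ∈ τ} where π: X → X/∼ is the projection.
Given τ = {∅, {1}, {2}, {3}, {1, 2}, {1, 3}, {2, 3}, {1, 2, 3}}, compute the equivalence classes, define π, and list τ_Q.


X/∼ = {[1=3], [2]}; |τ_Q| = 4.

Equivalence classes: [1=3], [2].
Quotient map π: X → X/∼ sends 1 ↦ [1=3], 2 ↦ [2], 3 ↦ [1=3].
For each subset V ⊆ X/∼, compute π^{-1}(V) ⊆ X and check whether π^{-1}(V) ∈ τ. V is open in τ_Q iff π^{-1}(V) ∈ τ.
  V = {}: π^{-1}(V) = ∅ ∈ τ ✓.
  V = {[1=3]}: π^{-1}(V) = {1, 3} ∈ τ ✓.
  V = {[2]}: π^{-1}(V) = {2} ∈ τ ✓.
  V = {[1=3], [2]}: π^{-1}(V) = {1, 2, 3} ∈ τ ✓.
Open sets in the quotient: τ_Q = {{}, {[1=3]}, {[2]}, {[1=3], [2]}} (4 elements).


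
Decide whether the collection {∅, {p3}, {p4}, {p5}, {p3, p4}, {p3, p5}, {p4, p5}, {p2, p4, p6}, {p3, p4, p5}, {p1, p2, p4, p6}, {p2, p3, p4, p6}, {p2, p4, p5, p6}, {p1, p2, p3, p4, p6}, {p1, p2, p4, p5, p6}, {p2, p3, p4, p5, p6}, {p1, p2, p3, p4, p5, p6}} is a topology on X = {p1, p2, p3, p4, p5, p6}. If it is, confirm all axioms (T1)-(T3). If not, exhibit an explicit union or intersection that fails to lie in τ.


τ IS a topology on X.

Axiom (T1): ∅ ∈ τ? Yes; X ∈ τ? Yes.
Axiom (T2/T3): check pairwise unions and intersections of members of τ.
All pairwise intersections and unions checked — each lies in τ. Therefore τ satisfies (T1), (T2), (T3): it IS a topology on X.


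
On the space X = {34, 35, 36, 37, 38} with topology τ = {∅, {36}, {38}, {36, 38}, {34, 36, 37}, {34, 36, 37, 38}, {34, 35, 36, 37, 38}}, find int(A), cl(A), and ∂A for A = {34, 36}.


int(A) = {36}, cl(A) = {34, 35, 36, 37}, ∂A = {34, 35, 37}.

Closed sets in (X, τ) are complements of opens:
  closed(X, τ) = {∅, {35}, {35, 38}, {34, 35, 37}, {34, 35, 36, 37}, {34, 35, 37, 38}, {34, 35, 36, 37, 38}}.
int(A) = ⋃ {U ∈ τ : U ⊆ A}. Opens contained in A: ∅, {36}.
Taking the union of these: int(A) = {36}.
cl(A) = ⋂ {C closed : A ⊆ C}. Closed sets containing A: {34, 35, 36, 37}, {34, 35, 36, 37, 38}.
Intersecting these: cl(A) = {34, 35, 36, 37}.
∂A = cl(A) ∖ int(A) = {34, 35, 36, 37} ∖ {36} = {34, 35, 37}.


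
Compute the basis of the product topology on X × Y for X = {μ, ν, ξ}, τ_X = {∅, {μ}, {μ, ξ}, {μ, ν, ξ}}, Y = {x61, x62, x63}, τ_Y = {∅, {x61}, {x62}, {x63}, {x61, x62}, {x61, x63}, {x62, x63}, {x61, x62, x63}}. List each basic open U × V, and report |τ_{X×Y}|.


Basis B = {∅ × ∅, {μ} × {x61}, {μ} × {x62}, {μ} × {x63}, {μ} × {x61, x62}, {μ} × {x61, x63}, {μ, ξ} × {x61}, {μ} × {x62, x63}, {μ, ξ} × {x62}, {μ, ξ} × {x63}, {μ} × {x61, x62, x63}, {μ, ν, ξ} × {x61}, {μ, ν, ξ} × {x62}, {μ, ν, ξ} × {x63}, {μ, ξ} × {x61, x62}, {μ, ξ} × {x61, x63}, {μ, ξ} × {x62, x63}, {μ, ξ} × {x61, x62, x63}, {μ, ν, ξ} × {x61, x62}, {μ, ν, ξ} × {x61, x63}, {μ, ν, ξ} × {x62, x63}, {μ, ν, ξ} × {x61, x62, x63}}; |τ_{X×Y}| = 64.

Enumerate products U × V with U ∈ τ_X, V ∈ τ_Y (deduplicated):
  ∅ × ∅ = {} (∅)
  {μ} × {x61} = {(μ,x61)}
  {μ} × {x62} = {(μ,x62)}
  {μ} × {x63} = {(μ,x63)}
  {μ} × {x61, x62} = {(μ,x61), (μ,x62)}
  {μ} × {x61, x63} = {(μ,x61), (μ,x63)}
  {μ, ξ} × {x61} = {(μ,x61), (ξ,x61)}
  {μ} × {x62, x63} = {(μ,x62), (μ,x63)}
  {μ, ξ} × {x62} = {(μ,x62), (ξ,x62)}
  {μ, ξ} × {x63} = {(μ,x63), (ξ,x63)}
  {μ} × {x61, x62, x63} = {(μ,x61), (μ,x62), (μ,x63)}
  {μ, ν, ξ} × {x61} = {(μ,x61), (ν,x61), (ξ,x61)}
  {μ, ν, ξ} × {x62} = {(μ,x62), (ν,x62), (ξ,x62)}
  {μ, ν, ξ} × {x63} = {(μ,x63), (ν,x63), (ξ,x63)}
  {μ, ξ} × {x61, x62} = {(μ,x61), (μ,x62), (ξ,x61), (ξ,x62)}
  {μ, ξ} × {x61, x63} = {(μ,x61), (μ,x63), (ξ,x61), (ξ,x63)}
  {μ, ξ} × {x62, x63} = {(μ,x62), (μ,x63), (ξ,x62), (ξ,x63)}
  {μ, ξ} × {x61, x62, x63} = {(μ,x61), (μ,x62), (μ,x63), (ξ,x61), (ξ,x62), (ξ,x63)}
  {μ, ν, ξ} × {x61, x62} = {(μ,x61), (μ,x62), (ν,x61), (ν,x62), (ξ,x61), (ξ,x62)}
  {μ, ν, ξ} × {x61, x63} = {(μ,x61), (μ,x63), (ν,x61), (ν,x63), (ξ,x61), (ξ,x63)}
  {μ, ν, ξ} × {x62, x63} = {(μ,x62), (μ,x63), (ν,x62), (ν,x63), (ξ,x62), (ξ,x63)}
  {μ, ν, ξ} × {x61, x62, x63} = {(μ,x61), (μ,x62), (μ,x63), (ν,x61), (ν,x62), (ν,x63), (ξ,x61), (ξ,x62), (ξ,x63)}
These 22 distinct sets form the basis B.
Close under arbitrary unions to get τ_{X×Y}; counting gives |τ_{X×Y}| = 64.
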